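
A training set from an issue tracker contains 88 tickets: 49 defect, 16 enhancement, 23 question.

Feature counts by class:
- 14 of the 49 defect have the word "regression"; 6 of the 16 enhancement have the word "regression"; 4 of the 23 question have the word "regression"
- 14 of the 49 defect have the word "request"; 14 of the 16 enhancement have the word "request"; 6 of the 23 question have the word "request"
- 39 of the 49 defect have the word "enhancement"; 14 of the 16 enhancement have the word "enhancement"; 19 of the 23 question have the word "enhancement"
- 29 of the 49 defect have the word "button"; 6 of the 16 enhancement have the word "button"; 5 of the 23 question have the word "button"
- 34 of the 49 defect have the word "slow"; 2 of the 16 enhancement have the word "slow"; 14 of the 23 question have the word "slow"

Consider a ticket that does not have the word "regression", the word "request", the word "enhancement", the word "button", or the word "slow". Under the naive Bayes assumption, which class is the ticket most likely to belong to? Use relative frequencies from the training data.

question

defect: (49/88) × (35/49) × (35/49) × (10/49) × (20/49) × (15/49) ≈ 0.0072442
enhancement: (16/88) × (10/16) × (2/16) × (2/16) × (10/16) × (14/16) ≈ 0.000971014
question: (23/88) × (19/23) × (17/23) × (4/23) × (18/23) × (9/23) ≈ 0.00849931
Highest score → question.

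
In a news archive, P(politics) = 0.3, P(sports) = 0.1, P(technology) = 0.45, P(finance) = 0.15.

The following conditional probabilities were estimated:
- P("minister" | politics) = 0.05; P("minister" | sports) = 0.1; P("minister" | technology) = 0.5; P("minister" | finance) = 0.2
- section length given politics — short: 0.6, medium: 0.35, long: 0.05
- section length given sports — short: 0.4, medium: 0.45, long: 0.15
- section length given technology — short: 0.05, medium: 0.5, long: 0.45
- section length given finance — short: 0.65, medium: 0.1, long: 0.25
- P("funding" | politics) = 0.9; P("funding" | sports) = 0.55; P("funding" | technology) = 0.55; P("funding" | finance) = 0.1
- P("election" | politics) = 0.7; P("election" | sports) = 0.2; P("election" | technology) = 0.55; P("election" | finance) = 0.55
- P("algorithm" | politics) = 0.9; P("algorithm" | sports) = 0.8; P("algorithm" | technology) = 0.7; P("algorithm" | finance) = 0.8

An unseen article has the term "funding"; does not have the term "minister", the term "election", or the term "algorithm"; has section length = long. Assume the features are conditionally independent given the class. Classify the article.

technology

politics: 0.3 × (1−0.05) × 0.05 × 0.9 × (1−0.7) × (1−0.9) = 0.00038475
sports: 0.1 × (1−0.1) × 0.15 × 0.55 × (1−0.2) × (1−0.8) = 0.001188
technology: 0.45 × (1−0.5) × 0.45 × 0.55 × (1−0.55) × (1−0.7) = 0.0075178125
finance: 0.15 × (1−0.2) × 0.25 × 0.1 × (1−0.55) × (1−0.8) = 0.00027
Highest score → technology.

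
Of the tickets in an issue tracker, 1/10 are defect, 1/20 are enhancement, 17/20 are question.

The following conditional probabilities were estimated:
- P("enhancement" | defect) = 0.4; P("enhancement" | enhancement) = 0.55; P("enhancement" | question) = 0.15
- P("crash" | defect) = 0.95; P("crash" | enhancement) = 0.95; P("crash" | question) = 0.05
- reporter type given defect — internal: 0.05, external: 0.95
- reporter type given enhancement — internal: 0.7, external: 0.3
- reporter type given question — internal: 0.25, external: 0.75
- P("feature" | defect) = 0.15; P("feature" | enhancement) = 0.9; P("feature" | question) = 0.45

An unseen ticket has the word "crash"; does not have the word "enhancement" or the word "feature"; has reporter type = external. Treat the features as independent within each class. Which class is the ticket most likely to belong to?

defect

defect: 0.1 × (1−0.4) × 0.95 × 0.95 × (1−0.15) = 0.0460275
enhancement: 0.05 × (1−0.55) × 0.95 × 0.3 × (1−0.9) = 0.00064125
question: 0.85 × (1−0.15) × 0.05 × 0.75 × (1−0.45) = 0.0149015625
Highest score → defect.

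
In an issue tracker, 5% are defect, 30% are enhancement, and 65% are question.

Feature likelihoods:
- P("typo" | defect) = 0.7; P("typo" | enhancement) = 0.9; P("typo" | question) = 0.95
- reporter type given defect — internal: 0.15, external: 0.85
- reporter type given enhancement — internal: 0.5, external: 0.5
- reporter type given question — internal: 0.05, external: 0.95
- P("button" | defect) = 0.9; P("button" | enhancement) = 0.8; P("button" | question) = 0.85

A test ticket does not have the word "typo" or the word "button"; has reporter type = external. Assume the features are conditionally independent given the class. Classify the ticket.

question

defect: 0.05 × (1−0.7) × 0.85 × (1−0.9) = 0.001275
enhancement: 0.3 × (1−0.9) × 0.5 × (1−0.8) = 0.003
question: 0.65 × (1−0.95) × 0.95 × (1−0.85) = 0.00463125
Highest score → question.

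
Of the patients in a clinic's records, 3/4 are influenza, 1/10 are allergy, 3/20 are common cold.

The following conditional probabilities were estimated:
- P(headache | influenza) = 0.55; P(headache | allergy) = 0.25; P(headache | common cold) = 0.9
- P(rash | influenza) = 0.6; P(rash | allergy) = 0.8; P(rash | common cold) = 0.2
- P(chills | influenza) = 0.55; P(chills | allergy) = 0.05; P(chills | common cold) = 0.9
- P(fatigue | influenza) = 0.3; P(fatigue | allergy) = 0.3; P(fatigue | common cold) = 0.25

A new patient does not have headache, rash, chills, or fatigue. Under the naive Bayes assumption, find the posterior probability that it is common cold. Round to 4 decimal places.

influenza: 0.75 × (1−0.55) × (1−0.6) × (1−0.55) × (1−0.3) = 0.042525
allergy: 0.1 × (1−0.25) × (1−0.8) × (1−0.05) × (1−0.3) = 0.009975
common cold: 0.15 × (1−0.9) × (1−0.2) × (1−0.9) × (1−0.25) = 0.0009
P(common cold | x) = 0.0009 / 0.0534 ≈ 0.0169

0.0169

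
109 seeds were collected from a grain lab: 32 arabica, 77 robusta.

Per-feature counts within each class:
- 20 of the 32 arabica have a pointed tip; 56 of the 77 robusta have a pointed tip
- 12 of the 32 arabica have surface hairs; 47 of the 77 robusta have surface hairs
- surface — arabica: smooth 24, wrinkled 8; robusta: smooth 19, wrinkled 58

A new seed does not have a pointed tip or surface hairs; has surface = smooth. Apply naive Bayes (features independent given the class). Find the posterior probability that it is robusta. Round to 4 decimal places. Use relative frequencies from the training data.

arabica: (32/109) × (12/32) × (20/32) × (24/32) ≈ 0.0516055
robusta: (77/109) × (21/77) × (30/77) × (19/77) ≈ 0.0185219
P(robusta | x) = 0.0185219 / 0.0701274 ≈ 0.2641

0.2641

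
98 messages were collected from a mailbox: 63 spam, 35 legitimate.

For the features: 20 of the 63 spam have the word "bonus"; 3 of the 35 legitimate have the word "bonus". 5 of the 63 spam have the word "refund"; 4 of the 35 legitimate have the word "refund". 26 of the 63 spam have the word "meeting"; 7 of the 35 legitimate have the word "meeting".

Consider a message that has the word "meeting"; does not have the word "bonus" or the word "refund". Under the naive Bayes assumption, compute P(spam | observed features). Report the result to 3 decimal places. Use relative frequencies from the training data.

spam: (63/98) × (43/63) × (58/63) × (26/63) ≈ 0.16671
legitimate: (35/98) × (32/35) × (31/35) × (7/35) ≈ 0.0578426
P(spam | x) = 0.16671 / 0.2245526 ≈ 0.742

0.742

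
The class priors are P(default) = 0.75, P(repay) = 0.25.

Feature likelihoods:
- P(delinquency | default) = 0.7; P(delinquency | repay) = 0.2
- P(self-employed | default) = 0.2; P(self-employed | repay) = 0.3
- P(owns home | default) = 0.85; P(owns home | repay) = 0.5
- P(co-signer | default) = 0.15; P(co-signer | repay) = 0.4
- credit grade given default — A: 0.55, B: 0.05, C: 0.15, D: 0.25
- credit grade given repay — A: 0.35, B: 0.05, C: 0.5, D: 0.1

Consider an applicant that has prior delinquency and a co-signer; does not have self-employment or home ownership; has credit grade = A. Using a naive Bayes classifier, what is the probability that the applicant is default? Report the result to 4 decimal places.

default: 0.75 × 0.7 × (1−0.2) × (1−0.85) × 0.15 × 0.55 = 0.0051975
repay: 0.25 × 0.2 × (1−0.3) × (1−0.5) × 0.4 × 0.35 = 0.00245
P(default | x) = 0.0051975 / 0.0076475 ≈ 0.6796

0.6796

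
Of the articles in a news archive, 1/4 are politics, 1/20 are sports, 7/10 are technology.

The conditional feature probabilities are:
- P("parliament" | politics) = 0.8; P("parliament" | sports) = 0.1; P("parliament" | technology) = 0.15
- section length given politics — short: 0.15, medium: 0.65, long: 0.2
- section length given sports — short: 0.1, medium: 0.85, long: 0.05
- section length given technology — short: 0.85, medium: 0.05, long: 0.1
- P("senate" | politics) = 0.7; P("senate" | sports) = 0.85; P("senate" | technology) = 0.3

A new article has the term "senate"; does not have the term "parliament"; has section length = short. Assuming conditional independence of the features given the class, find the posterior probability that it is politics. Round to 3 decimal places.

0.033

politics: 0.25 × (1−0.8) × 0.15 × 0.7 = 0.00525
sports: 0.05 × (1−0.1) × 0.1 × 0.85 = 0.003825
technology: 0.7 × (1−0.15) × 0.85 × 0.3 = 0.151725
P(politics | x) = 0.00525 / 0.1608 ≈ 0.033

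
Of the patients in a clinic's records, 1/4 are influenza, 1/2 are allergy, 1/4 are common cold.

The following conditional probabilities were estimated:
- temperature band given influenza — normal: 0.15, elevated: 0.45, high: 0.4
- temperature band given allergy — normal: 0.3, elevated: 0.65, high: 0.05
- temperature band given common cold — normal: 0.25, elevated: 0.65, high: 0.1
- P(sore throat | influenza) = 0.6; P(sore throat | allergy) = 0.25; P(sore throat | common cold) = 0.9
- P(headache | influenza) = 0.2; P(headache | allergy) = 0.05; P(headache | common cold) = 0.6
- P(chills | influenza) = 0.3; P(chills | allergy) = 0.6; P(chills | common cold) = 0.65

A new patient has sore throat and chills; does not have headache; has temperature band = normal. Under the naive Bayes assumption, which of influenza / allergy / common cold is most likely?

influenza: 0.25 × 0.15 × 0.6 × (1−0.2) × 0.3 = 0.0054
allergy: 0.5 × 0.3 × 0.25 × (1−0.05) × 0.6 = 0.021375
common cold: 0.25 × 0.25 × 0.9 × (1−0.6) × 0.65 = 0.014625
Highest score → allergy.

allergy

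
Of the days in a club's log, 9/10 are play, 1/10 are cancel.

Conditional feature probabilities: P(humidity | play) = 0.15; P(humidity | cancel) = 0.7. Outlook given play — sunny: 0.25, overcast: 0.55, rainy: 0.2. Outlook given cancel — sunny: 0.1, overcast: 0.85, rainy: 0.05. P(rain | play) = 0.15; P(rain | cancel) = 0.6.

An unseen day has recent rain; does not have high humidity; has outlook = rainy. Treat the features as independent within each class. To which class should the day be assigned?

play

play: 0.9 × (1−0.15) × 0.2 × 0.15 = 0.02295
cancel: 0.1 × (1−0.7) × 0.05 × 0.6 = 0.0009
Highest score → play.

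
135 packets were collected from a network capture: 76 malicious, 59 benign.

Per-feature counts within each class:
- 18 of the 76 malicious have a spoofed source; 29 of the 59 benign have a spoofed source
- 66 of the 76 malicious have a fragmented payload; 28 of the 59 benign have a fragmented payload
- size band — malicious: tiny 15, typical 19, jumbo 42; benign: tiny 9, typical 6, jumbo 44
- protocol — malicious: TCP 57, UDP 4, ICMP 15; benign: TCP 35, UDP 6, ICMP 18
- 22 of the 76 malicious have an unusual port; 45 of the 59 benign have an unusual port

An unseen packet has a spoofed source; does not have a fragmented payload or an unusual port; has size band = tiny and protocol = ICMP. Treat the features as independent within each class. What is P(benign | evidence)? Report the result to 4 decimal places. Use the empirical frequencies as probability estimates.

malicious: (76/135) × (18/76) × (10/76) × (15/76) × (15/76) × (54/76) ≈ 0.00048558
benign: (59/135) × (29/59) × (31/59) × (9/59) × (18/59) × (14/59) ≈ 0.00124641
P(benign | x) = 0.00124641 / 0.00173199 ≈ 0.7196

0.7196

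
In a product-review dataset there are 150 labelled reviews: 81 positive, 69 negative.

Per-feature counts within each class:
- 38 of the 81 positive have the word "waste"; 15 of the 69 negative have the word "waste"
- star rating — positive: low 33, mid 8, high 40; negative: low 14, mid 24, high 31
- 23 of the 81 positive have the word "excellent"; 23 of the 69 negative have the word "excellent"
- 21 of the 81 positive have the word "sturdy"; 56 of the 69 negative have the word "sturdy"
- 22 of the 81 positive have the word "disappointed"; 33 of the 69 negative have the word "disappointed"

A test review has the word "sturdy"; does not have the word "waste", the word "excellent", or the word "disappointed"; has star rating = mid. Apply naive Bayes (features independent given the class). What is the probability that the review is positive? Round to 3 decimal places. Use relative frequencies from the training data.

positive: (81/150) × (43/81) × (8/81) × (58/81) × (21/81) × (59/81) ≈ 0.00382848
negative: (69/150) × (54/69) × (24/69) × (46/69) × (56/69) × (36/69) ≈ 0.0353481
P(positive | x) = 0.00382848 / 0.03917658 ≈ 0.098

0.098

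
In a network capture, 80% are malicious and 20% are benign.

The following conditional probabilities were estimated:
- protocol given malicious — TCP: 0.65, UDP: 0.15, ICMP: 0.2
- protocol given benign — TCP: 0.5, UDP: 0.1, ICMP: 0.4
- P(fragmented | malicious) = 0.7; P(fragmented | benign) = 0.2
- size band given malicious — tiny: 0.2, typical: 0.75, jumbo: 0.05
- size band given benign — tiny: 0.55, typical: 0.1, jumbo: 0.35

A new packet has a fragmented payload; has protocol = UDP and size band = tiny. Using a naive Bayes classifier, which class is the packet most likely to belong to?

malicious: 0.8 × 0.15 × 0.7 × 0.2 = 0.0168
benign: 0.2 × 0.1 × 0.2 × 0.55 = 0.0022
Highest score → malicious.

malicious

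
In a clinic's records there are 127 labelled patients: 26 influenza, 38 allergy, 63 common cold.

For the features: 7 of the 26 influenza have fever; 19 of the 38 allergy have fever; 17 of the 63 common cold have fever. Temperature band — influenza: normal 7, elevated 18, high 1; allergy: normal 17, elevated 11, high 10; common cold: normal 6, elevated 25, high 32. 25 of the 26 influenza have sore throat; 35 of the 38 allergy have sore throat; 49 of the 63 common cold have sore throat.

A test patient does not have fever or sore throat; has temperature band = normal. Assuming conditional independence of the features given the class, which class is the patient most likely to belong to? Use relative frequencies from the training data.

common cold

influenza: (26/127) × (19/26) × (7/26) × (1/26) ≈ 0.00154918
allergy: (38/127) × (19/38) × (17/38) × (3/38) ≈ 0.00528388
common cold: (63/127) × (46/63) × (6/63) × (14/63) ≈ 0.00766571
Highest score → common cold.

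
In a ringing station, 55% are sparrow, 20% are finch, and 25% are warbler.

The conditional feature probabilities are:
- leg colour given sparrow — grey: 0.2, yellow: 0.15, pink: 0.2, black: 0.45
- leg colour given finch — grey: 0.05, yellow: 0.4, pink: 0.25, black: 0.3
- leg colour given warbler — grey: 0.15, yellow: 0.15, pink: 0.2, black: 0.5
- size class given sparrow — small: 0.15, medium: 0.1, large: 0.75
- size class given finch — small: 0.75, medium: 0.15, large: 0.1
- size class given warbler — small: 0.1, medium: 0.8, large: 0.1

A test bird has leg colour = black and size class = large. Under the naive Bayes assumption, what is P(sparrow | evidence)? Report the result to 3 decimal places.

0.909

sparrow: 0.55 × 0.45 × 0.75 = 0.185625
finch: 0.2 × 0.3 × 0.1 = 0.006
warbler: 0.25 × 0.5 × 0.1 = 0.0125
P(sparrow | x) = 0.185625 / 0.204125 ≈ 0.909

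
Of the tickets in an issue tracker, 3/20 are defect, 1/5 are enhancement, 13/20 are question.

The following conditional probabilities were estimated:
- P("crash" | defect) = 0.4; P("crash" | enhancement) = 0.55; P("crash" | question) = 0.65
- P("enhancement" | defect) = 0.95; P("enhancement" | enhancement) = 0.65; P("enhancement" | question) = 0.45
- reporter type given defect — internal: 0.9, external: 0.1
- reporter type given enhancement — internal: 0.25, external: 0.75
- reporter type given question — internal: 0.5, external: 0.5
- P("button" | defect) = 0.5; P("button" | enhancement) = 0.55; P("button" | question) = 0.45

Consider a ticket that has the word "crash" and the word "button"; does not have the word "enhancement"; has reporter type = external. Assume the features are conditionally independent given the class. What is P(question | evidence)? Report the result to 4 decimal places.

defect: 0.15 × 0.4 × (1−0.95) × 0.1 × 0.5 = 0.00015
enhancement: 0.2 × 0.55 × (1−0.65) × 0.75 × 0.55 = 0.01588125
question: 0.65 × 0.65 × (1−0.45) × 0.5 × 0.45 = 0.052284375
P(question | x) = 0.052284375 / 0.068315625 ≈ 0.7653

0.7653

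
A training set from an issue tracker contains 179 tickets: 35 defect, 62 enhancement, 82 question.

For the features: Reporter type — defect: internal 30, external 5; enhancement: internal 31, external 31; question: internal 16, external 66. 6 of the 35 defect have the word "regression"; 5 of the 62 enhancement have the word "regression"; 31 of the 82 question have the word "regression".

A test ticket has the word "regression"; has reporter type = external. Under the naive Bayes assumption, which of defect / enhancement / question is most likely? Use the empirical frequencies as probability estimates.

question

defect: (35/179) × (5/35) × (6/35) ≈ 0.00478851
enhancement: (62/179) × (31/62) × (5/62) ≈ 0.0139665
question: (82/179) × (66/82) × (31/82) ≈ 0.139392
Highest score → question.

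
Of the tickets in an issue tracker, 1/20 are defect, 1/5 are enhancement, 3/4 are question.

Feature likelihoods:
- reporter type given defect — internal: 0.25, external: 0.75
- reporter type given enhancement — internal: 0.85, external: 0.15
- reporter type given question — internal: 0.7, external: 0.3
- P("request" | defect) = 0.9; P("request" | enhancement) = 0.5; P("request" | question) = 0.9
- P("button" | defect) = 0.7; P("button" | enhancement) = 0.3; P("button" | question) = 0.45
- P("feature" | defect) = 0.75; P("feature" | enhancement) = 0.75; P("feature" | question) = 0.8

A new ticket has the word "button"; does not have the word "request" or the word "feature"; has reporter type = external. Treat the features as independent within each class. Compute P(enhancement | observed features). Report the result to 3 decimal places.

0.296

defect: 0.05 × 0.75 × (1−0.9) × 0.7 × (1−0.75) = 0.00065625
enhancement: 0.2 × 0.15 × (1−0.5) × 0.3 × (1−0.75) = 0.001125
question: 0.75 × 0.3 × (1−0.9) × 0.45 × (1−0.8) = 0.002025
P(enhancement | x) = 0.001125 / 0.00380625 ≈ 0.296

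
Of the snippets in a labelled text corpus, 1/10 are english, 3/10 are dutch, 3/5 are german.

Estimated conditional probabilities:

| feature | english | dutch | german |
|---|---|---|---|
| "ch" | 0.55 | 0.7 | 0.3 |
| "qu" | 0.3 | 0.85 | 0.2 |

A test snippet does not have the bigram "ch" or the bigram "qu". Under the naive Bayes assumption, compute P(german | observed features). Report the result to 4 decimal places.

english: 0.1 × (1−0.55) × (1−0.3) = 0.0315
dutch: 0.3 × (1−0.7) × (1−0.85) = 0.0135
german: 0.6 × (1−0.3) × (1−0.2) = 0.336
P(german | x) = 0.336 / 0.381 ≈ 0.8819

0.8819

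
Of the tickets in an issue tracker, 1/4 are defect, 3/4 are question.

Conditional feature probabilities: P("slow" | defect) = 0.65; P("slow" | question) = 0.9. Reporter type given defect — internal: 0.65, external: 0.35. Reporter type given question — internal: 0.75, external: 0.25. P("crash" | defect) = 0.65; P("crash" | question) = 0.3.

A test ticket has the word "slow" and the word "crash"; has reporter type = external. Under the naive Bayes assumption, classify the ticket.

question

defect: 0.25 × 0.65 × 0.35 × 0.65 = 0.03696875
question: 0.75 × 0.9 × 0.25 × 0.3 = 0.050625
Highest score → question.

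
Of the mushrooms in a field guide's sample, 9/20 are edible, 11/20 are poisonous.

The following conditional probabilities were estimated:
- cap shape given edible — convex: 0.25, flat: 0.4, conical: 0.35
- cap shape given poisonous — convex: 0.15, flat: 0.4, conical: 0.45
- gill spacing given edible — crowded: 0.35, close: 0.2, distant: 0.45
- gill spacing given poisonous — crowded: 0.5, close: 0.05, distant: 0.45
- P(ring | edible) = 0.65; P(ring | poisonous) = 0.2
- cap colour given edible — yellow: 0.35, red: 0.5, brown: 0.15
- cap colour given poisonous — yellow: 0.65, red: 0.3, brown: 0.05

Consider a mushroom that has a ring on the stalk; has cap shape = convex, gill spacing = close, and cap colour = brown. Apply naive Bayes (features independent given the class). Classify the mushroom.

edible: 0.45 × 0.25 × 0.2 × 0.65 × 0.15 = 0.00219375
poisonous: 0.55 × 0.15 × 0.05 × 0.2 × 0.05 = 0.00004125
Highest score → edible.

edible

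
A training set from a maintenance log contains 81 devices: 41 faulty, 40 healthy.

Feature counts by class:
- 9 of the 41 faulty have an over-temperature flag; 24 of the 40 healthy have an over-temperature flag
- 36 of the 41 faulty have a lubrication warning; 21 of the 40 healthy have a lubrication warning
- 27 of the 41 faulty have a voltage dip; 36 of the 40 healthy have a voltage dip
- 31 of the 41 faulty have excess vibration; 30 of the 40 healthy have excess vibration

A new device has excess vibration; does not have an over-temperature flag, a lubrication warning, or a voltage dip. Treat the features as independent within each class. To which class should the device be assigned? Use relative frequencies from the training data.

faulty: (41/81) × (32/41) × (5/41) × (14/41) × (31/41) ≈ 0.0124386
healthy: (40/81) × (16/40) × (19/40) × (4/40) × (30/40) ≈ 0.00703704
Highest score → faulty.

faulty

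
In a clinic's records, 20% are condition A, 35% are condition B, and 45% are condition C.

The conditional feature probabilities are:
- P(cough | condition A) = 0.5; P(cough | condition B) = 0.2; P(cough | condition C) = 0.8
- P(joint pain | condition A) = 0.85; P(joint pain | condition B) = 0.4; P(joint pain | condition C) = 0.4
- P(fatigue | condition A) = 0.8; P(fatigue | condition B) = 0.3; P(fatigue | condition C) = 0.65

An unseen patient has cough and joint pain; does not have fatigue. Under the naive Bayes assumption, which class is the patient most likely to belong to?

condition C

condition A: 0.2 × 0.5 × 0.85 × (1−0.8) = 0.017
condition B: 0.35 × 0.2 × 0.4 × (1−0.3) = 0.0196
condition C: 0.45 × 0.8 × 0.4 × (1−0.65) = 0.0504
Highest score → condition C.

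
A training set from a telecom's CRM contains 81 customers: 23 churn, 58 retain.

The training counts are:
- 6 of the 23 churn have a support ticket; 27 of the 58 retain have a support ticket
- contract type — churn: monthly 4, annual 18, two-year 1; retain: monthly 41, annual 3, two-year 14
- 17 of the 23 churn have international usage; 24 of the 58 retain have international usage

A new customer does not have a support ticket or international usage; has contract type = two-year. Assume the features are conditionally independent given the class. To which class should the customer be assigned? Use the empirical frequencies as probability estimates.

retain

churn: (23/81) × (17/23) × (1/23) × (6/23) ≈ 0.00238045
retain: (58/81) × (31/58) × (14/58) × (34/58) ≈ 0.0541536
Highest score → retain.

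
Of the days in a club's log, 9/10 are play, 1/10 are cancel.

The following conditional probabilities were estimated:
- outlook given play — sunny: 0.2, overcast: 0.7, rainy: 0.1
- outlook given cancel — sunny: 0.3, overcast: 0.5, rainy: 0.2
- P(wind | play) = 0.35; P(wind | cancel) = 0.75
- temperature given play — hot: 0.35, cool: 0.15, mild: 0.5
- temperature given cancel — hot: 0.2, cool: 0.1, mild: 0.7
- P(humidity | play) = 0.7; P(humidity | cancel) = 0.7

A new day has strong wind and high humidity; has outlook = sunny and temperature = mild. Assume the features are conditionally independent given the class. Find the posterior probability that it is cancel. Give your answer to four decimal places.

0.3333

play: 0.9 × 0.2 × 0.35 × 0.5 × 0.7 = 0.02205
cancel: 0.1 × 0.3 × 0.75 × 0.7 × 0.7 = 0.011025
P(cancel | x) = 0.011025 / 0.033075 ≈ 0.3333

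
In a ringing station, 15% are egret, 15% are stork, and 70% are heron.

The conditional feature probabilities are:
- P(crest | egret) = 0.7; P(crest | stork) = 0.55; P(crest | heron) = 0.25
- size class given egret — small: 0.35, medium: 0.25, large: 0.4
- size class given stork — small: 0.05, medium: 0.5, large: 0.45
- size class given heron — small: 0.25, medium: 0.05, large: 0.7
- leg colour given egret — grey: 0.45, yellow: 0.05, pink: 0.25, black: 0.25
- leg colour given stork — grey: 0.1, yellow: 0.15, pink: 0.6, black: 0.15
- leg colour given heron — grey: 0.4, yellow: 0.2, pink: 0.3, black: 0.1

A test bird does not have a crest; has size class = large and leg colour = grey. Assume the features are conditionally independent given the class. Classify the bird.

heron

egret: 0.15 × (1−0.7) × 0.4 × 0.45 = 0.0081
stork: 0.15 × (1−0.55) × 0.45 × 0.1 = 0.0030375
heron: 0.7 × (1−0.25) × 0.7 × 0.4 = 0.147
Highest score → heron.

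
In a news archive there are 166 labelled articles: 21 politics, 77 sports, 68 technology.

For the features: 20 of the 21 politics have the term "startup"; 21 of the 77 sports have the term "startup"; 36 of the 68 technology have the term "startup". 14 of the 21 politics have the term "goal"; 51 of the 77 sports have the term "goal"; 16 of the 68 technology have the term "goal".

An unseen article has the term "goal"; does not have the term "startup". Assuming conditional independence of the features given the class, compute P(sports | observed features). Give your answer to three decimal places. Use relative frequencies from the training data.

politics: (21/166) × (1/21) × (14/21) ≈ 0.00401606
sports: (77/166) × (56/77) × (51/77) ≈ 0.223439
technology: (68/166) × (32/68) × (16/68) ≈ 0.0453579
P(sports | x) = 0.223439 / 0.27281296 ≈ 0.819

0.819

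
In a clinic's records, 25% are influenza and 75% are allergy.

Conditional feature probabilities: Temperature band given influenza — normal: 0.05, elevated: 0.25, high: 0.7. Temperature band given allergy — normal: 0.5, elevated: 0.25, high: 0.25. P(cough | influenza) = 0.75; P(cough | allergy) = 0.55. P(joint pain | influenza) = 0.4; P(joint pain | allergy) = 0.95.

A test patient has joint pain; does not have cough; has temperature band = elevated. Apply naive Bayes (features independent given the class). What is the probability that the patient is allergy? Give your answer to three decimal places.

0.928

influenza: 0.25 × 0.25 × (1−0.75) × 0.4 = 0.00625
allergy: 0.75 × 0.25 × (1−0.55) × 0.95 = 0.08015625
P(allergy | x) = 0.08015625 / 0.08640625 ≈ 0.928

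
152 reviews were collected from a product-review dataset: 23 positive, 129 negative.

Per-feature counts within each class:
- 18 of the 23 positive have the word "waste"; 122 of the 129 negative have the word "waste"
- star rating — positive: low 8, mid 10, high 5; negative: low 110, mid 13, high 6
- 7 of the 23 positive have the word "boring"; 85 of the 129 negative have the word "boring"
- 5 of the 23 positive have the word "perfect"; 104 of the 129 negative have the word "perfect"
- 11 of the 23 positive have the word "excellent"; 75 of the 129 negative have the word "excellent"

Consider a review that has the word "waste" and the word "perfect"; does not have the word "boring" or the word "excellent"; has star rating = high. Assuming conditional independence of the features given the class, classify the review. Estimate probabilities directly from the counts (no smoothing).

positive: (23/152) × (18/23) × (5/23) × (16/23) × (5/23) × (12/23) ≈ 0.00203123
negative: (129/152) × (122/129) × (6/129) × (44/129) × (104/129) × (54/129) ≈ 0.00429723
Highest score → negative.

negative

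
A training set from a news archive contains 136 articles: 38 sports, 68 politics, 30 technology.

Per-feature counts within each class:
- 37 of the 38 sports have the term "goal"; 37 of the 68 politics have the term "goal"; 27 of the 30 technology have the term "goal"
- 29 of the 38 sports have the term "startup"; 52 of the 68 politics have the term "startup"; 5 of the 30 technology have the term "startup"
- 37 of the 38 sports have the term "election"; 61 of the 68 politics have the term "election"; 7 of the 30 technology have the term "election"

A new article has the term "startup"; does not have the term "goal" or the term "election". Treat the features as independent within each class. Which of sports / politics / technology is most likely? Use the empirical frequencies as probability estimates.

politics

sports: (38/136) × (1/38) × (29/38) × (1/38) ≈ 0.00014767
politics: (68/136) × (31/68) × (52/68) × (7/68) ≈ 0.0179435
technology: (30/136) × (3/30) × (5/30) × (23/30) ≈ 0.00281863
Highest score → politics.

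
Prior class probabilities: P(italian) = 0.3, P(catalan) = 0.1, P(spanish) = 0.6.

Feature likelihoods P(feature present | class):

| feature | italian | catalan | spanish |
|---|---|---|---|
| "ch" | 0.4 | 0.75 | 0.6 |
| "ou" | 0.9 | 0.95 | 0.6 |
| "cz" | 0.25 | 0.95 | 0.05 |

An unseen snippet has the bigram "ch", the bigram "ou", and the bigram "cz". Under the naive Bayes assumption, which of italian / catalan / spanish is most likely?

catalan

italian: 0.3 × 0.4 × 0.9 × 0.25 = 0.027
catalan: 0.1 × 0.75 × 0.95 × 0.95 = 0.0676875
spanish: 0.6 × 0.6 × 0.6 × 0.05 = 0.0108
Highest score → catalan.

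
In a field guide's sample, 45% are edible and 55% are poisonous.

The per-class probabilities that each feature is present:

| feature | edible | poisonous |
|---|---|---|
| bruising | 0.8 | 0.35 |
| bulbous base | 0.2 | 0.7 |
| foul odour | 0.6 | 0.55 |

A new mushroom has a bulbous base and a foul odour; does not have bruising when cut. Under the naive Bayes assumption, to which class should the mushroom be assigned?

poisonous

edible: 0.45 × (1−0.8) × 0.2 × 0.6 = 0.0108
poisonous: 0.55 × (1−0.35) × 0.7 × 0.55 = 0.1376375
Highest score → poisonous.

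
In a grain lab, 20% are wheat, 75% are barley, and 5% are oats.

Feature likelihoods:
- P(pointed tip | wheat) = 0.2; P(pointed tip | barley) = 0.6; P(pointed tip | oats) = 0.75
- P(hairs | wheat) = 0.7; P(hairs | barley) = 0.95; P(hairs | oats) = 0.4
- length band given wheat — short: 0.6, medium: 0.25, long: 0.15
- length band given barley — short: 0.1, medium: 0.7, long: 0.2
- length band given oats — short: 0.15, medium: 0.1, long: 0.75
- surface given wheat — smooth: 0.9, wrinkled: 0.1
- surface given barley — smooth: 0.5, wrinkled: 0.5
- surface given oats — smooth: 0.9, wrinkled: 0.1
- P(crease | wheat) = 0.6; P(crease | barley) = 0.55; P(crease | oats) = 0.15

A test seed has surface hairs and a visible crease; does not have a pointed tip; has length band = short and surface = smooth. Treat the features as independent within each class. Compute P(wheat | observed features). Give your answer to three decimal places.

0.820

wheat: 0.2 × (1−0.2) × 0.7 × 0.6 × 0.9 × 0.6 = 0.036288
barley: 0.75 × (1−0.6) × 0.95 × 0.1 × 0.5 × 0.55 = 0.0078375
oats: 0.05 × (1−0.75) × 0.4 × 0.15 × 0.9 × 0.15 = 0.00010125
P(wheat | x) = 0.036288 / 0.04422675 ≈ 0.820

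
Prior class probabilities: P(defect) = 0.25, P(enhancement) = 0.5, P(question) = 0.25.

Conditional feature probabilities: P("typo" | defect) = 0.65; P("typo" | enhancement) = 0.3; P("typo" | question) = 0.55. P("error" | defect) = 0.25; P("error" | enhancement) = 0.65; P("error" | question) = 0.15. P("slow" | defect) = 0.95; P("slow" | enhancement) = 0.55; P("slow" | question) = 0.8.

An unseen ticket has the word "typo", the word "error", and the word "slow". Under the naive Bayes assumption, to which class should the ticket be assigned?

defect: 0.25 × 0.65 × 0.25 × 0.95 = 0.03859375
enhancement: 0.5 × 0.3 × 0.65 × 0.55 = 0.053625
question: 0.25 × 0.55 × 0.15 × 0.8 = 0.0165
Highest score → enhancement.

enhancement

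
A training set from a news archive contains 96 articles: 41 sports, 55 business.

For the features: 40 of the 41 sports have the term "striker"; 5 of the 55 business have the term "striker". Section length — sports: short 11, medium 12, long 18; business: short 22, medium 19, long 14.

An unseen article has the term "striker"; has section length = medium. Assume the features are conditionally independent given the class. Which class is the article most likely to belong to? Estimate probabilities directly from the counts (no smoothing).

sports

sports: (41/96) × (40/41) × (12/41) ≈ 0.121951
business: (55/96) × (5/55) × (19/55) ≈ 0.0179924
Highest score → sports.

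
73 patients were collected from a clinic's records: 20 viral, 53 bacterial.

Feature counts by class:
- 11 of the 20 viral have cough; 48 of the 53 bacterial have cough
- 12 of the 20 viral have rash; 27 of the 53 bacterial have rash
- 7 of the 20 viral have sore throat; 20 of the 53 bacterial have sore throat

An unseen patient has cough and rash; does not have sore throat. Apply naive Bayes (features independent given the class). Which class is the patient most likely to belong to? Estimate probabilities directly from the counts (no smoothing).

viral: (20/73) × (11/20) × (12/20) × (13/20) ≈ 0.0587671
bacterial: (53/73) × (48/53) × (27/53) × (33/53) ≈ 0.208566
Highest score → bacterial.

bacterial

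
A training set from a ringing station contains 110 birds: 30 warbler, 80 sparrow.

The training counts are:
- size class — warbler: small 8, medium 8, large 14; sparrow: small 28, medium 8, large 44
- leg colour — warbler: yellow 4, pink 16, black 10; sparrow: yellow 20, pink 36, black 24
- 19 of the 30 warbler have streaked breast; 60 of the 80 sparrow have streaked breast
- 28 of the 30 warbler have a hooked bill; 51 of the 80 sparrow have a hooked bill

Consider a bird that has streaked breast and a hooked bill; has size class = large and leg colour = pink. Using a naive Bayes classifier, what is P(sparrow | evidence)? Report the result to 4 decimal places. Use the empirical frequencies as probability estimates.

0.6820

warbler: (30/110) × (14/30) × (16/30) × (19/30) × (28/30) ≈ 0.0401239
sparrow: (80/110) × (44/80) × (36/80) × (60/80) × (51/80) = 0.0860625
P(sparrow | x) = 0.0860625 / 0.1261864 ≈ 0.6820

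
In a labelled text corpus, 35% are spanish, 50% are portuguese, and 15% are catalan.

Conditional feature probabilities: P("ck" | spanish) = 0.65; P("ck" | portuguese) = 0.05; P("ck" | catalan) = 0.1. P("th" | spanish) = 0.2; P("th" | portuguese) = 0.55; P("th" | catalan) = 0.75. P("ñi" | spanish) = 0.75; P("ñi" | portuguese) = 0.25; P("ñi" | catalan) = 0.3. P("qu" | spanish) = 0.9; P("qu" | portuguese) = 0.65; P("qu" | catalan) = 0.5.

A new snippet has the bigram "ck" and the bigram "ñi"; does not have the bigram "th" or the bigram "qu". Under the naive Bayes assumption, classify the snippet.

spanish: 0.35 × 0.65 × (1−0.2) × 0.75 × (1−0.9) = 0.01365
portuguese: 0.5 × 0.05 × (1−0.55) × 0.25 × (1−0.65) = 0.000984375
catalan: 0.15 × 0.1 × (1−0.75) × 0.3 × (1−0.5) = 0.0005625
Highest score → spanish.

spanish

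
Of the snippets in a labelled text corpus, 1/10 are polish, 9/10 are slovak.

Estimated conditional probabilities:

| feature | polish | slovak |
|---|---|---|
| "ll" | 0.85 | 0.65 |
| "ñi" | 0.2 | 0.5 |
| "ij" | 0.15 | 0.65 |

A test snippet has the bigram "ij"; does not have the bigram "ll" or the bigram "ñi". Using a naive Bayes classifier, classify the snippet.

slovak

polish: 0.1 × (1−0.85) × (1−0.2) × 0.15 = 0.0018
slovak: 0.9 × (1−0.65) × (1−0.5) × 0.65 = 0.102375
Highest score → slovak.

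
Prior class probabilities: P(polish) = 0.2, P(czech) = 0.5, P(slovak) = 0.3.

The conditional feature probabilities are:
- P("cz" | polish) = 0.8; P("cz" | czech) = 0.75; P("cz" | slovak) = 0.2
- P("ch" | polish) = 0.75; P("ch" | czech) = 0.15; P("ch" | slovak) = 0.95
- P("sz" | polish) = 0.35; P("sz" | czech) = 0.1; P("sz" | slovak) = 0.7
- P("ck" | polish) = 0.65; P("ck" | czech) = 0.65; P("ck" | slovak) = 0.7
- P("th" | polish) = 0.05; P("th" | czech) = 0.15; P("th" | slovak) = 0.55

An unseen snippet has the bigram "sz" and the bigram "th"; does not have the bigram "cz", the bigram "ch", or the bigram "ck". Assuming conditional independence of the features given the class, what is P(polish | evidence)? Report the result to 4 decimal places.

0.0305

polish: 0.2 × (1−0.8) × (1−0.75) × 0.35 × (1−0.65) × 0.05 = 0.00006125
czech: 0.5 × (1−0.75) × (1−0.15) × 0.1 × (1−0.65) × 0.15 = 0.0005578125
slovak: 0.3 × (1−0.2) × (1−0.95) × 0.7 × (1−0.7) × 0.55 = 0.001386
P(polish | x) = 0.00006125 / 0.0020050625 ≈ 0.0305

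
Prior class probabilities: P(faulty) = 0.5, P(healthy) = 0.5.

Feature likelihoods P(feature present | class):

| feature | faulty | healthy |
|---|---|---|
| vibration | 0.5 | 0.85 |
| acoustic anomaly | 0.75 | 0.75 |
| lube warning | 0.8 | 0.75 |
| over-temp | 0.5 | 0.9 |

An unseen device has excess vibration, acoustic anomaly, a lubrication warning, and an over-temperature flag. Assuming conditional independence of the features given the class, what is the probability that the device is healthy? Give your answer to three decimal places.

0.742

faulty: 0.5 × 0.5 × 0.75 × 0.8 × 0.5 = 0.075
healthy: 0.5 × 0.85 × 0.75 × 0.75 × 0.9 = 0.21515625
P(healthy | x) = 0.21515625 / 0.29015625 ≈ 0.742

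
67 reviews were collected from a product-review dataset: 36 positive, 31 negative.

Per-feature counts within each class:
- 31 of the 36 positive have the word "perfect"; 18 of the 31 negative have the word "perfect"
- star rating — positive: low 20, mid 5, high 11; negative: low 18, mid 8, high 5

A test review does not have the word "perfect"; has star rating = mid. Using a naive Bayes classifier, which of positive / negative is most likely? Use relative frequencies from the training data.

positive: (36/67) × (5/36) × (5/36) ≈ 0.0103648
negative: (31/67) × (13/31) × (8/31) ≈ 0.0500722
Highest score → negative.

negative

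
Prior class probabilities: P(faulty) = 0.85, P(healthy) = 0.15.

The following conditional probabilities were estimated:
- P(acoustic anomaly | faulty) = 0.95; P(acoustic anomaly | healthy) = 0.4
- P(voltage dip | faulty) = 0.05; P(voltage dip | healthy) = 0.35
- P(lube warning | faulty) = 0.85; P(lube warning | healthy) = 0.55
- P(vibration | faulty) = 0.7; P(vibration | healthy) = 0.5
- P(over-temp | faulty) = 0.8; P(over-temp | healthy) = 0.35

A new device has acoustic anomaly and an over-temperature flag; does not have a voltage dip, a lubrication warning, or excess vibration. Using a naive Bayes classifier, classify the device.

faulty

faulty: 0.85 × 0.95 × (1−0.05) × (1−0.85) × (1−0.7) × 0.8 = 0.0276165
healthy: 0.15 × 0.4 × (1−0.35) × (1−0.55) × (1−0.5) × 0.35 = 0.00307125
Highest score → faulty.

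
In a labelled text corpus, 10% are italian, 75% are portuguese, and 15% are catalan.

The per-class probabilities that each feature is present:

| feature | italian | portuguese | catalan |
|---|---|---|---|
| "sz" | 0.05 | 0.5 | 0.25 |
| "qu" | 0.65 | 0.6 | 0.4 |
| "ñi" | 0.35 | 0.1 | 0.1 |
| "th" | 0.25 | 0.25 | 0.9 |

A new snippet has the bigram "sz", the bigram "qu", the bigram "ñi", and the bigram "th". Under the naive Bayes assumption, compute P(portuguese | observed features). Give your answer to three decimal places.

0.775

italian: 0.1 × 0.05 × 0.65 × 0.35 × 0.25 = 0.000284375
portuguese: 0.75 × 0.5 × 0.6 × 0.1 × 0.25 = 0.005625
catalan: 0.15 × 0.25 × 0.4 × 0.1 × 0.9 = 0.00135
P(portuguese | x) = 0.005625 / 0.007259375 ≈ 0.775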